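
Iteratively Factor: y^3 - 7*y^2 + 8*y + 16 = (y + 1)*(y^2 - 8*y + 16) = (y - 4)*(y + 1)*(y - 4)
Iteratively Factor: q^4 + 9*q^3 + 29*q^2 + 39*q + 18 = (q + 2)*(q^3 + 7*q^2 + 15*q + 9) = (q + 2)*(q + 3)*(q^2 + 4*q + 3) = (q + 2)*(q + 3)^2*(q + 1)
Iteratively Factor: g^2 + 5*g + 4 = (g + 4)*(g + 1)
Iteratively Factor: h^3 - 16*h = (h)*(h^2 - 16) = h*(h - 4)*(h + 4)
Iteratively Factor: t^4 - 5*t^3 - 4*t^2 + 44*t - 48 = (t - 4)*(t^3 - t^2 - 8*t + 12) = (t - 4)*(t - 2)*(t^2 + t - 6) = (t - 4)*(t - 2)*(t + 3)*(t - 2)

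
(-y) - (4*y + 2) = -5*y - 2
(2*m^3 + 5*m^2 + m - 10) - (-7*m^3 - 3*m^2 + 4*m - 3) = 9*m^3 + 8*m^2 - 3*m - 7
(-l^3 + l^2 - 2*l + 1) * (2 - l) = l^4 - 3*l^3 + 4*l^2 - 5*l + 2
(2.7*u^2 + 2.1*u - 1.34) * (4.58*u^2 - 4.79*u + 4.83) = 12.366*u^4 - 3.315*u^3 - 3.1552*u^2 + 16.5616*u - 6.4722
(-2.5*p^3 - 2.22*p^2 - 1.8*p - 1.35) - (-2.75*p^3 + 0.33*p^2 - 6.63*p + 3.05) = 0.25*p^3 - 2.55*p^2 + 4.83*p - 4.4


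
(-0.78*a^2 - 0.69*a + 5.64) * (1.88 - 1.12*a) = 0.8736*a^3 - 0.6936*a^2 - 7.614*a + 10.6032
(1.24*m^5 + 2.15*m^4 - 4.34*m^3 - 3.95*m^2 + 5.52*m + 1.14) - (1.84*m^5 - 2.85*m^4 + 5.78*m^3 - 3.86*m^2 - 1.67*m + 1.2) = -0.6*m^5 + 5.0*m^4 - 10.12*m^3 - 0.0900000000000003*m^2 + 7.19*m - 0.0600000000000001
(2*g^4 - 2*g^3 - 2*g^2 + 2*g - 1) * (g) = 2*g^5 - 2*g^4 - 2*g^3 + 2*g^2 - g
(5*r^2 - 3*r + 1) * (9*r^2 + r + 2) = 45*r^4 - 22*r^3 + 16*r^2 - 5*r + 2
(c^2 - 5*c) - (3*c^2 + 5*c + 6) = -2*c^2 - 10*c - 6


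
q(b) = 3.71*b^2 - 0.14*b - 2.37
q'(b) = 7.42*b - 0.14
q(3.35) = 38.80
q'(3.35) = 24.72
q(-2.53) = 21.73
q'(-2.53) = -18.91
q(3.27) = 36.84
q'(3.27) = 24.12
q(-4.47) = 72.38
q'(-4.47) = -33.31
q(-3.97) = 56.66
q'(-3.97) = -29.60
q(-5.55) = 112.68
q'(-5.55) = -41.32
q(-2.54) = 21.92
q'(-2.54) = -18.99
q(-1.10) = 2.27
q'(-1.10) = -8.30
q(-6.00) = 132.03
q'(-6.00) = -44.66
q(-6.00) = 132.03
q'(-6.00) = -44.66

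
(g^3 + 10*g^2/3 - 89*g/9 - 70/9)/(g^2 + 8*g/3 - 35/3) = g + 2/3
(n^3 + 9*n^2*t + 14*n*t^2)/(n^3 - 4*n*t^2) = (-n - 7*t)/(-n + 2*t)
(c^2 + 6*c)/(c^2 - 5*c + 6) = c*(c + 6)/(c^2 - 5*c + 6)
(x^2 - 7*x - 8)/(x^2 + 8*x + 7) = (x - 8)/(x + 7)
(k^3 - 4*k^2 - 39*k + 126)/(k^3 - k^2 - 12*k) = (-k^3 + 4*k^2 + 39*k - 126)/(k*(-k^2 + k + 12))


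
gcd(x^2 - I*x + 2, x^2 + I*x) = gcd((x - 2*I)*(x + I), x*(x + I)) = x + I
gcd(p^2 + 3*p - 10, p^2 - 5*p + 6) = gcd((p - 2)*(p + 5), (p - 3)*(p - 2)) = p - 2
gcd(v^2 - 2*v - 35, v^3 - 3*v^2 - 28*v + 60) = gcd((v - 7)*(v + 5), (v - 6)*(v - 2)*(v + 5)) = v + 5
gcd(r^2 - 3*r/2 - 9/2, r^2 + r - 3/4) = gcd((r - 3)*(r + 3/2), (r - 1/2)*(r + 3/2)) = r + 3/2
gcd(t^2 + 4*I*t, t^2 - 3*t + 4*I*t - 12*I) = t + 4*I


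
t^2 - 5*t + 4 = (t - 4)*(t - 1)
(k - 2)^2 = k^2 - 4*k + 4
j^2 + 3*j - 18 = (j - 3)*(j + 6)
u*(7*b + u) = 7*b*u + u^2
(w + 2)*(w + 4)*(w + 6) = w^3 + 12*w^2 + 44*w + 48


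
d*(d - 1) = d^2 - d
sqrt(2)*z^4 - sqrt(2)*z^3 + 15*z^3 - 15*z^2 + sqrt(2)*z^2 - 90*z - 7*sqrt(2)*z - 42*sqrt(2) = (z - 3)*(z + 2)*(z + 7*sqrt(2))*(sqrt(2)*z + 1)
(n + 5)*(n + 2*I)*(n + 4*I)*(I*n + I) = I*n^4 - 6*n^3 + 6*I*n^3 - 36*n^2 - 3*I*n^2 - 30*n - 48*I*n - 40*I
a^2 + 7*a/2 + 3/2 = (a + 1/2)*(a + 3)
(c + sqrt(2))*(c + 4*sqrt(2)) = c^2 + 5*sqrt(2)*c + 8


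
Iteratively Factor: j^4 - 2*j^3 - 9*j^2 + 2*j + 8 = (j + 2)*(j^3 - 4*j^2 - j + 4) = (j - 1)*(j + 2)*(j^2 - 3*j - 4) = (j - 4)*(j - 1)*(j + 2)*(j + 1)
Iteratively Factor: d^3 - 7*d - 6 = (d + 2)*(d^2 - 2*d - 3) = (d - 3)*(d + 2)*(d + 1)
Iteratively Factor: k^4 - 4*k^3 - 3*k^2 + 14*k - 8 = (k - 1)*(k^3 - 3*k^2 - 6*k + 8) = (k - 1)*(k + 2)*(k^2 - 5*k + 4) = (k - 4)*(k - 1)*(k + 2)*(k - 1)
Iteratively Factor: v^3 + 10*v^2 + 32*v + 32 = (v + 2)*(v^2 + 8*v + 16) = (v + 2)*(v + 4)*(v + 4)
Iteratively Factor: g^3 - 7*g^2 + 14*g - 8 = (g - 2)*(g^2 - 5*g + 4) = (g - 4)*(g - 2)*(g - 1)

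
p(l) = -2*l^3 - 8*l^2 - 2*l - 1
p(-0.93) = -4.45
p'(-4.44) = -49.24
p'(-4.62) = -56.15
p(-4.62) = 34.71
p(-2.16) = -13.85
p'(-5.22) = -81.97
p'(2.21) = -66.66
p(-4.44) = 25.23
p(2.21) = -66.08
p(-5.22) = 75.93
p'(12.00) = -1058.00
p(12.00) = -4633.00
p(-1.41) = -8.48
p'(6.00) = -314.00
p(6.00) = -733.00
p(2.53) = -89.66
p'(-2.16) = 4.57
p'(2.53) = -80.89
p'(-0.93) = 7.69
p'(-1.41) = 8.63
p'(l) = -6*l^2 - 16*l - 2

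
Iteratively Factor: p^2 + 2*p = (p)*(p + 2)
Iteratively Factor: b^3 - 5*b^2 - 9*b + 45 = (b - 5)*(b^2 - 9) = (b - 5)*(b - 3)*(b + 3)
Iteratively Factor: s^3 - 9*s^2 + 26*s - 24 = (s - 3)*(s^2 - 6*s + 8) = (s - 4)*(s - 3)*(s - 2)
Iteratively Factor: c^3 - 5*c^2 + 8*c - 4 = (c - 1)*(c^2 - 4*c + 4) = (c - 2)*(c - 1)*(c - 2)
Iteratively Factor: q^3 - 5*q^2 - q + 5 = (q - 1)*(q^2 - 4*q - 5) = (q - 1)*(q + 1)*(q - 5)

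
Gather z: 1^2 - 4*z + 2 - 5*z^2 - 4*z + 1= -5*z^2 - 8*z + 4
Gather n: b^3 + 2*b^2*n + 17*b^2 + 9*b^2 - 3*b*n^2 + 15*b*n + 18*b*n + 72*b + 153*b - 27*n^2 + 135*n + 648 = b^3 + 26*b^2 + 225*b + n^2*(-3*b - 27) + n*(2*b^2 + 33*b + 135) + 648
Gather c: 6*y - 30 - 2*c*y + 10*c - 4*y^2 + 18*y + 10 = c*(10 - 2*y) - 4*y^2 + 24*y - 20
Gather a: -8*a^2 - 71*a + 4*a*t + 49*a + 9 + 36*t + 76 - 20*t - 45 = -8*a^2 + a*(4*t - 22) + 16*t + 40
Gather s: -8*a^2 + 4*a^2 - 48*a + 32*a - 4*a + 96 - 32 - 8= -4*a^2 - 20*a + 56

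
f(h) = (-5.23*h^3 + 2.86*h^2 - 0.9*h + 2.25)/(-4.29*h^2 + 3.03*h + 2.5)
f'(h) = (8.58*h - 3.03)*(-5.23*h^3 + 2.86*h^2 - 0.9*h + 2.25)/(-4.29*h^2 + 3.03*h + 2.5)^2 + (-15.69*h^2 + 5.72*h - 0.9)/(-4.29*h^2 + 3.03*h + 2.5) = (22.4367*h^4 - 31.6938*h^3 - 34.4202*h^2 + 33.605*h - 9.0675)/(18.4041*h^4 - 25.9974*h^3 - 12.2691*h^2 + 15.15*h + 6.25)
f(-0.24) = 1.77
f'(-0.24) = -7.99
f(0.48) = 0.64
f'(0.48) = -0.36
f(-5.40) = -6.58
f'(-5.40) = 1.18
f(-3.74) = -4.64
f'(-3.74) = 1.15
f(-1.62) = -2.45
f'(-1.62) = 0.73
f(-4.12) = -5.08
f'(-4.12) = 1.16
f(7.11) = 9.02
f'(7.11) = 1.20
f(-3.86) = -4.78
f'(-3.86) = 1.15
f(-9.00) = -10.89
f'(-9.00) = 1.21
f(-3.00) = -3.80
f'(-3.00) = 1.10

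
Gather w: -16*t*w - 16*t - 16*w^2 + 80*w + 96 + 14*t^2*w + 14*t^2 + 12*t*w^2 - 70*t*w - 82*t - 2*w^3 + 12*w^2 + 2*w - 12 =14*t^2 - 98*t - 2*w^3 + w^2*(12*t - 4) + w*(14*t^2 - 86*t + 82) + 84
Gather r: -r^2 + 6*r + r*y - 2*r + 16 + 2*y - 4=-r^2 + r*(y + 4) + 2*y + 12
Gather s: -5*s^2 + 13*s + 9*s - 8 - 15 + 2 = -5*s^2 + 22*s - 21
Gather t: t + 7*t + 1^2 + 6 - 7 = 8*t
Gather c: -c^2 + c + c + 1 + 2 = -c^2 + 2*c + 3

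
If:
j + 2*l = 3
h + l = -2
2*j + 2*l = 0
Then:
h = -5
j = -3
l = 3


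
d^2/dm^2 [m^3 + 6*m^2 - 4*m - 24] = 6*m + 12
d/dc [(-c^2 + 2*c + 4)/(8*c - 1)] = 2*(-4*c^2 + c - 17)/(64*c^2 - 16*c + 1)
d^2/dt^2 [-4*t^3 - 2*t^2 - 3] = -24*t - 4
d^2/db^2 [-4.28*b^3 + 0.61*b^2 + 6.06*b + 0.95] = 1.22 - 25.68*b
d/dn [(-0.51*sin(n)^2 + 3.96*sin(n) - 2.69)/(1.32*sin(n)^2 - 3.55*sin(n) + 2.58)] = (-3.4167*sin(n)^2 + 4.47*sin(n) + 0.667300000000001)*cos(n)/(1.7424*sin(n)^4 - 9.372*sin(n)^3 + 19.4137*sin(n)^2 - 18.318*sin(n) + 6.6564)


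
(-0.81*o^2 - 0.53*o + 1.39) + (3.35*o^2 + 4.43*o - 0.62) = 2.54*o^2 + 3.9*o + 0.77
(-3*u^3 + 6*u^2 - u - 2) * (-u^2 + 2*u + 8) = 3*u^5 - 12*u^4 - 11*u^3 + 48*u^2 - 12*u - 16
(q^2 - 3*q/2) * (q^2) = q^4 - 3*q^3/2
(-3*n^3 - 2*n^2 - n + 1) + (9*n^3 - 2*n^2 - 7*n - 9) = 6*n^3 - 4*n^2 - 8*n - 8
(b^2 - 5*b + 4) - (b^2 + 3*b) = 4 - 8*b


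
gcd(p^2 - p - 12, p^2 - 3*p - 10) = 1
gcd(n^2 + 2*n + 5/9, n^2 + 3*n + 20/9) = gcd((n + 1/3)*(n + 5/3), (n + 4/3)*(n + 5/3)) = n + 5/3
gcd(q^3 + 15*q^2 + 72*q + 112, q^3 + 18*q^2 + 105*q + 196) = q^2 + 11*q + 28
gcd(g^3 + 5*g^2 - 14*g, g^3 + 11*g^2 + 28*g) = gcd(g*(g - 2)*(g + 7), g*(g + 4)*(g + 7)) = g^2 + 7*g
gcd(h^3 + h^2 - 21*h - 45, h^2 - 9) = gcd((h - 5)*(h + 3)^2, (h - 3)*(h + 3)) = h + 3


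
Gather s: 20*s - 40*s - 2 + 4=2 - 20*s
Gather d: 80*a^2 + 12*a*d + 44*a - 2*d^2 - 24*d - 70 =80*a^2 + 44*a - 2*d^2 + d*(12*a - 24) - 70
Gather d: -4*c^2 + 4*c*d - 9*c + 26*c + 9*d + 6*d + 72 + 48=-4*c^2 + 17*c + d*(4*c + 15) + 120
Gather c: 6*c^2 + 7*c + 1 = 6*c^2 + 7*c + 1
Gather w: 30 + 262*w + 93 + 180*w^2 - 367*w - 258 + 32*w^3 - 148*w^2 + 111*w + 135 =32*w^3 + 32*w^2 + 6*w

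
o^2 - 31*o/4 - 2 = (o - 8)*(o + 1/4)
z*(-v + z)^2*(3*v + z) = 3*v^3*z - 5*v^2*z^2 + v*z^3 + z^4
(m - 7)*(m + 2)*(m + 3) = m^3 - 2*m^2 - 29*m - 42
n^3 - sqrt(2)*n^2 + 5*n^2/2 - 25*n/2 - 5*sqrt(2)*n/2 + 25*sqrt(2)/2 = (n - 5/2)*(n + 5)*(n - sqrt(2))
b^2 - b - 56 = (b - 8)*(b + 7)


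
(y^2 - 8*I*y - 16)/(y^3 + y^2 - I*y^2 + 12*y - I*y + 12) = (y - 4*I)/(y^2 + y*(1 + 3*I) + 3*I)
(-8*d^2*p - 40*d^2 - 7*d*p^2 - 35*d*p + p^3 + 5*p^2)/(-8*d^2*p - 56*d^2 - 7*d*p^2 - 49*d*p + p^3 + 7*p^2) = (p + 5)/(p + 7)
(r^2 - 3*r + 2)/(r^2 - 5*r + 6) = (r - 1)/(r - 3)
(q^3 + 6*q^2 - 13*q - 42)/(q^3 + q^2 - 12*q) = (q^2 + 9*q + 14)/(q*(q + 4))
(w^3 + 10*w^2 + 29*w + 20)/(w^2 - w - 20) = (w^2 + 6*w + 5)/(w - 5)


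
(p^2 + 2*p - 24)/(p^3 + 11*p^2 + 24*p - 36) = (p - 4)/(p^2 + 5*p - 6)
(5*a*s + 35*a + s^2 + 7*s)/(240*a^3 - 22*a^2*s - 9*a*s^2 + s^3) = (s + 7)/(48*a^2 - 14*a*s + s^2)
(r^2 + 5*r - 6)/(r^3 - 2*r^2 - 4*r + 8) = (r^2 + 5*r - 6)/(r^3 - 2*r^2 - 4*r + 8)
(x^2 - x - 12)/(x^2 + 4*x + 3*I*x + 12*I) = (x^2 - x - 12)/(x^2 + x*(4 + 3*I) + 12*I)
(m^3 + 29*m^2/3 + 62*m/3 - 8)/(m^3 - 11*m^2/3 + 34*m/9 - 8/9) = 3*(m^2 + 10*m + 24)/(3*m^2 - 10*m + 8)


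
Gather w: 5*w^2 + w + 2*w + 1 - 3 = 5*w^2 + 3*w - 2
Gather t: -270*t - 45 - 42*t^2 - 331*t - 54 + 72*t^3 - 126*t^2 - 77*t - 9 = 72*t^3 - 168*t^2 - 678*t - 108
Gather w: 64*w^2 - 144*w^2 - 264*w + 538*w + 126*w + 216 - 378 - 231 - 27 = -80*w^2 + 400*w - 420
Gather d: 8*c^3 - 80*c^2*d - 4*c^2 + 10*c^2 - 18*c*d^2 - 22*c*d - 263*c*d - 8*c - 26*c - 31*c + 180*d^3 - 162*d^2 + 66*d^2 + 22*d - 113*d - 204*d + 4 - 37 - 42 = 8*c^3 + 6*c^2 - 65*c + 180*d^3 + d^2*(-18*c - 96) + d*(-80*c^2 - 285*c - 295) - 75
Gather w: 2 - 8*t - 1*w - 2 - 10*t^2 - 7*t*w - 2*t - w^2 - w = -10*t^2 - 10*t - w^2 + w*(-7*t - 2)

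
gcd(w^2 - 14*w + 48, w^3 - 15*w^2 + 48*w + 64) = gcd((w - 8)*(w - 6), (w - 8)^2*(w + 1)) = w - 8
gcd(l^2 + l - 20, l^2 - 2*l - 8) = l - 4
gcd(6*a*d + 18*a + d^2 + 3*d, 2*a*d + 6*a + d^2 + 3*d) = d + 3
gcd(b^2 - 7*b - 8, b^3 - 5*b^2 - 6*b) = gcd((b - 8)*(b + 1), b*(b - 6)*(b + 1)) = b + 1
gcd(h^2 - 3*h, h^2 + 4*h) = h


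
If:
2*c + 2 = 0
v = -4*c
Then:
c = -1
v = 4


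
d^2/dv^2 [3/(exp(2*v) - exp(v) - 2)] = 3*((1 - 4*exp(v))*(-exp(2*v) + exp(v) + 2) - 2*(2*exp(v) - 1)^2*exp(v))*exp(v)/(-exp(2*v) + exp(v) + 2)^3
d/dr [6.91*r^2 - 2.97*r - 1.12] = 13.82*r - 2.97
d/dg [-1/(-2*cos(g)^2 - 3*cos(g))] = (4*cos(g) + 3)*sin(g)/((2*cos(g) + 3)^2*cos(g)^2)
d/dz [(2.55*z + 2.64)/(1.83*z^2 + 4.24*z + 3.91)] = (4.6665*z^2 + 10.812*z - (2.55*z + 2.64)*(3.66*z + 4.24) + 9.9705)/(1.83*z^2 + 4.24*z + 3.91)^2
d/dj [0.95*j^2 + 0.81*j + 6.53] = 1.9*j + 0.81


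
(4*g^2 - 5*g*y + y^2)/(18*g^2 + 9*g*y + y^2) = (4*g^2 - 5*g*y + y^2)/(18*g^2 + 9*g*y + y^2)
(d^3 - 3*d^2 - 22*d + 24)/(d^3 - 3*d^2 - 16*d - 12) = (d^2 + 3*d - 4)/(d^2 + 3*d + 2)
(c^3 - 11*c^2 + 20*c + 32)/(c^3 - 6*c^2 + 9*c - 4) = (c^2 - 7*c - 8)/(c^2 - 2*c + 1)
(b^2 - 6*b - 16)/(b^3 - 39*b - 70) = (b - 8)/(b^2 - 2*b - 35)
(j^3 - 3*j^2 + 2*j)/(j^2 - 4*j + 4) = j*(j - 1)/(j - 2)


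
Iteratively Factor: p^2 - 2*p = (p)*(p - 2)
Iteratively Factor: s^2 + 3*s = (s)*(s + 3)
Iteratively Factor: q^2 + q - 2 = (q + 2)*(q - 1)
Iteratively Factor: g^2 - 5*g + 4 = (g - 4)*(g - 1)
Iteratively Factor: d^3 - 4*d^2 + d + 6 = (d - 2)*(d^2 - 2*d - 3) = (d - 2)*(d + 1)*(d - 3)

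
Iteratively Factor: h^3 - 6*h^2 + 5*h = (h)*(h^2 - 6*h + 5) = h*(h - 1)*(h - 5)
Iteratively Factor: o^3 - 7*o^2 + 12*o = (o)*(o^2 - 7*o + 12) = o*(o - 4)*(o - 3)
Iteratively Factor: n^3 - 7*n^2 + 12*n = (n - 4)*(n^2 - 3*n) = (n - 4)*(n - 3)*(n)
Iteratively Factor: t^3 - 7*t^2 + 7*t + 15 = (t - 5)*(t^2 - 2*t - 3) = (t - 5)*(t + 1)*(t - 3)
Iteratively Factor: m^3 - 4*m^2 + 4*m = (m - 2)*(m^2 - 2*m) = m*(m - 2)*(m - 2)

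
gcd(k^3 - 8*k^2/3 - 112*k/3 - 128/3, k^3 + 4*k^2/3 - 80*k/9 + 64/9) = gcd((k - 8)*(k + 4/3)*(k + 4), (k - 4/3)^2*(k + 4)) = k + 4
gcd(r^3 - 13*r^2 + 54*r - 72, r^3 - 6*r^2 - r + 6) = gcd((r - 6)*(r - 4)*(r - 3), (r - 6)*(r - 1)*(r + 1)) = r - 6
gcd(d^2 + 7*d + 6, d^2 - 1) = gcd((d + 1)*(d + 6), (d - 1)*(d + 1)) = d + 1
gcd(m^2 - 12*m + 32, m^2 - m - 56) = m - 8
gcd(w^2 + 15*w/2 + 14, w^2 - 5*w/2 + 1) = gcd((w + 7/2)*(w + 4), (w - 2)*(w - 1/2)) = 1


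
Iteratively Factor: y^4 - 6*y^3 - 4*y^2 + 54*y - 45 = (y + 3)*(y^3 - 9*y^2 + 23*y - 15) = (y - 3)*(y + 3)*(y^2 - 6*y + 5) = (y - 3)*(y - 1)*(y + 3)*(y - 5)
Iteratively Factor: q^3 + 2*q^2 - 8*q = (q - 2)*(q^2 + 4*q) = q*(q - 2)*(q + 4)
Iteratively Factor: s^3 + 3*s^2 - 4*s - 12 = (s - 2)*(s^2 + 5*s + 6) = (s - 2)*(s + 2)*(s + 3)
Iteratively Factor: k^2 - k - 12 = (k - 4)*(k + 3)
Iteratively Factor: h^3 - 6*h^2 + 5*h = (h - 1)*(h^2 - 5*h) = h*(h - 1)*(h - 5)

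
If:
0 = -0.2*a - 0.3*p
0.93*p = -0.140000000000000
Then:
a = 0.23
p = -0.15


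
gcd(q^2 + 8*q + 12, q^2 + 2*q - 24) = q + 6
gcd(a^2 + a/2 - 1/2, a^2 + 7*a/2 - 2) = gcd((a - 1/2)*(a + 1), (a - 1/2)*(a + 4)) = a - 1/2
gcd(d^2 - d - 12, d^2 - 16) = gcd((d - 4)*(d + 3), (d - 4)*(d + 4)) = d - 4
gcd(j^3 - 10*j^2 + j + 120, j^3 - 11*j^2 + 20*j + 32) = j - 8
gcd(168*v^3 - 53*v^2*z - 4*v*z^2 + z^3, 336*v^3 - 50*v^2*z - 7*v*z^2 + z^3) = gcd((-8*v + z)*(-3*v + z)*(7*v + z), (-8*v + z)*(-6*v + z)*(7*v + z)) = -56*v^2 - v*z + z^2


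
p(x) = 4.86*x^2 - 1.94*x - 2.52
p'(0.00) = -1.94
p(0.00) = -2.52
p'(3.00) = 27.22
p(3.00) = 35.40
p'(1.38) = 11.47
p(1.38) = 4.06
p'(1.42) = 11.86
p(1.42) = 4.52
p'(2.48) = 22.17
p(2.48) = 22.56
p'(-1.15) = -13.12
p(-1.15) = 6.14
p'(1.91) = 16.63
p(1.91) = 11.50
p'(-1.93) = -20.70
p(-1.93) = 19.33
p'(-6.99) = -69.88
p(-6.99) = 248.50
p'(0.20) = 0.00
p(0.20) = -2.71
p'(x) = 9.72*x - 1.94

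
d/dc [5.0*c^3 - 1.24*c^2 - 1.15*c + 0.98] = 15.0*c^2 - 2.48*c - 1.15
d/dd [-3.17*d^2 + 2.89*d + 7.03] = 2.89 - 6.34*d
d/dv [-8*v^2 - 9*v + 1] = -16*v - 9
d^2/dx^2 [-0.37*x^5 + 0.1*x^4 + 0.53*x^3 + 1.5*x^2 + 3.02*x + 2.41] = -7.4*x^3 + 1.2*x^2 + 3.18*x + 3.0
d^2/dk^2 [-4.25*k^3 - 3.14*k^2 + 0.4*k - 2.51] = -25.5*k - 6.28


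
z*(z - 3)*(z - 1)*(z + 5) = z^4 + z^3 - 17*z^2 + 15*z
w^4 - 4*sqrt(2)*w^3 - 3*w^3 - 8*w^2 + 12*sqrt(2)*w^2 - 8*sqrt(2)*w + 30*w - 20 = (w - 2)*(w - 1)*(w - 5*sqrt(2))*(w + sqrt(2))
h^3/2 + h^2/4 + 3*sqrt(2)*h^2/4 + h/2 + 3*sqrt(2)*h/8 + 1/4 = (h/2 + sqrt(2)/2)*(h + 1/2)*(h + sqrt(2)/2)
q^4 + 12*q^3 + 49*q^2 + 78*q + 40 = (q + 1)*(q + 2)*(q + 4)*(q + 5)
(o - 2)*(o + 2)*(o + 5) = o^3 + 5*o^2 - 4*o - 20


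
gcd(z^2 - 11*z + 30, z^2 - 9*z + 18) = z - 6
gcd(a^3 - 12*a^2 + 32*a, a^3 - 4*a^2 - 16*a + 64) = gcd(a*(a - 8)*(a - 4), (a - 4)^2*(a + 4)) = a - 4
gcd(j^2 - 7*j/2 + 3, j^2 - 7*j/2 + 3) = j^2 - 7*j/2 + 3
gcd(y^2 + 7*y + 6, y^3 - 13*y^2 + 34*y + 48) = y + 1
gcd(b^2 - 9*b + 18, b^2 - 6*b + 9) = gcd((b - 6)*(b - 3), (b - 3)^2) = b - 3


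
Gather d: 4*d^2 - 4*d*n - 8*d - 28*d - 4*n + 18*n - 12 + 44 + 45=4*d^2 + d*(-4*n - 36) + 14*n + 77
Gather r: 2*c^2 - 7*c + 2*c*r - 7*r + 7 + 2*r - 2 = 2*c^2 - 7*c + r*(2*c - 5) + 5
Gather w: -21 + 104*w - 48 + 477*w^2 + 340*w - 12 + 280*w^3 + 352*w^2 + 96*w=280*w^3 + 829*w^2 + 540*w - 81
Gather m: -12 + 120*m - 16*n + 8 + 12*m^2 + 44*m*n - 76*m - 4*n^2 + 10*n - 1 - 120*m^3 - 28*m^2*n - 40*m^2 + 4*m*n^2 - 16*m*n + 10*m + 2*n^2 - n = -120*m^3 + m^2*(-28*n - 28) + m*(4*n^2 + 28*n + 54) - 2*n^2 - 7*n - 5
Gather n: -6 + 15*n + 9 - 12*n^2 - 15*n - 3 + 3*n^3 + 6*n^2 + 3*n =3*n^3 - 6*n^2 + 3*n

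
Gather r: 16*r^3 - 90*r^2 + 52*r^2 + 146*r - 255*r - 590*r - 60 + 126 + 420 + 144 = 16*r^3 - 38*r^2 - 699*r + 630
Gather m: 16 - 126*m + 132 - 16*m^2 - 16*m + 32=-16*m^2 - 142*m + 180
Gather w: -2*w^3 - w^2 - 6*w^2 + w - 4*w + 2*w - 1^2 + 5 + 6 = -2*w^3 - 7*w^2 - w + 10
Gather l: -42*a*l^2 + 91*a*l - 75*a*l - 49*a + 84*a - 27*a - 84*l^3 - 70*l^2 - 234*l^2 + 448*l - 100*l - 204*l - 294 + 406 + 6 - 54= 8*a - 84*l^3 + l^2*(-42*a - 304) + l*(16*a + 144) + 64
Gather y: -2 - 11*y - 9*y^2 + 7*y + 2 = -9*y^2 - 4*y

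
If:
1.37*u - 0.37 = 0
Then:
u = 0.27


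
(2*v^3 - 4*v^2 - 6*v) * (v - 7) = 2*v^4 - 18*v^3 + 22*v^2 + 42*v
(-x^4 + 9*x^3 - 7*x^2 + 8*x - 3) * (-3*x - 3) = 3*x^5 - 24*x^4 - 6*x^3 - 3*x^2 - 15*x + 9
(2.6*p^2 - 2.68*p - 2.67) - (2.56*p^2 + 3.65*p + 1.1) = 0.04*p^2 - 6.33*p - 3.77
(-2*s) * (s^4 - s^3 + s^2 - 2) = -2*s^5 + 2*s^4 - 2*s^3 + 4*s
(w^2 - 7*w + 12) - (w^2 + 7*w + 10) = 2 - 14*w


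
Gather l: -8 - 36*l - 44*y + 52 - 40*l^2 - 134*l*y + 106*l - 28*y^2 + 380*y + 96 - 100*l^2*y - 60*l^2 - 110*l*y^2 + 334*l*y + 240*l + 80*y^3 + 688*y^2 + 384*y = l^2*(-100*y - 100) + l*(-110*y^2 + 200*y + 310) + 80*y^3 + 660*y^2 + 720*y + 140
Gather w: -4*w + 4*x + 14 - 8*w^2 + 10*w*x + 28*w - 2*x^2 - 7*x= -8*w^2 + w*(10*x + 24) - 2*x^2 - 3*x + 14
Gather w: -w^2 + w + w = -w^2 + 2*w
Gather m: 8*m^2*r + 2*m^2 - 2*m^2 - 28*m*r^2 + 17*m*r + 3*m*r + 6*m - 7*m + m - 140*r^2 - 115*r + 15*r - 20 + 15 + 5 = 8*m^2*r + m*(-28*r^2 + 20*r) - 140*r^2 - 100*r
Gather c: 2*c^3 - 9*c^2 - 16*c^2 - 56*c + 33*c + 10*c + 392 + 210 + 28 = 2*c^3 - 25*c^2 - 13*c + 630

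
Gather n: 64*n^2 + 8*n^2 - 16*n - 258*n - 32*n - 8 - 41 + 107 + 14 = 72*n^2 - 306*n + 72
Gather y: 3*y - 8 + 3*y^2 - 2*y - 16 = 3*y^2 + y - 24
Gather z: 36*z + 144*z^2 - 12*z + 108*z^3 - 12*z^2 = 108*z^3 + 132*z^2 + 24*z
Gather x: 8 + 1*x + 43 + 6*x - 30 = 7*x + 21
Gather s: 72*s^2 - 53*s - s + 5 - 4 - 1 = 72*s^2 - 54*s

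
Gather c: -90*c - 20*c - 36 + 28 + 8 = -110*c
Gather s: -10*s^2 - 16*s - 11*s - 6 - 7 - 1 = -10*s^2 - 27*s - 14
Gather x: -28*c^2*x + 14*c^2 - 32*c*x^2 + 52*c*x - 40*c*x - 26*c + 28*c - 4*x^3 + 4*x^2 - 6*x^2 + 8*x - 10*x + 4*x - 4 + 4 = 14*c^2 + 2*c - 4*x^3 + x^2*(-32*c - 2) + x*(-28*c^2 + 12*c + 2)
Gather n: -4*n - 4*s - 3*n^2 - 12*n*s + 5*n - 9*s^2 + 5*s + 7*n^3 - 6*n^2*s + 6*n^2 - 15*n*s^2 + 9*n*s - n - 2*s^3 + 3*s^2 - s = 7*n^3 + n^2*(3 - 6*s) + n*(-15*s^2 - 3*s) - 2*s^3 - 6*s^2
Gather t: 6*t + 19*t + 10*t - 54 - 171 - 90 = 35*t - 315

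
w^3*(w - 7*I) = w^4 - 7*I*w^3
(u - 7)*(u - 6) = u^2 - 13*u + 42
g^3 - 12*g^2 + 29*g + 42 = (g - 7)*(g - 6)*(g + 1)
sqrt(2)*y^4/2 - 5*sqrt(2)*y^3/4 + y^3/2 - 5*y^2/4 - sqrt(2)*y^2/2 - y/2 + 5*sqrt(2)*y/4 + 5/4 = (y - 5/2)*(y - 1)*(y + 1)*(sqrt(2)*y/2 + 1/2)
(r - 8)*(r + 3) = r^2 - 5*r - 24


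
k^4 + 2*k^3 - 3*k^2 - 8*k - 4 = (k - 2)*(k + 1)^2*(k + 2)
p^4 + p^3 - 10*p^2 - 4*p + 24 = (p - 2)^2*(p + 2)*(p + 3)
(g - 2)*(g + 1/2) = g^2 - 3*g/2 - 1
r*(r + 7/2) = r^2 + 7*r/2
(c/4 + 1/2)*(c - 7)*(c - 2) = c^3/4 - 7*c^2/4 - c + 7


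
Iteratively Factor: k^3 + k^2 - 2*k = (k)*(k^2 + k - 2) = k*(k + 2)*(k - 1)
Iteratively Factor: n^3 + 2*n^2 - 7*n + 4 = (n - 1)*(n^2 + 3*n - 4) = (n - 1)*(n + 4)*(n - 1)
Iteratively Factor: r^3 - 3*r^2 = (r)*(r^2 - 3*r) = r*(r - 3)*(r)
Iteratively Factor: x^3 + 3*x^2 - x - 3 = (x + 3)*(x^2 - 1) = (x + 1)*(x + 3)*(x - 1)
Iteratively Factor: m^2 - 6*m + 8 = (m - 4)*(m - 2)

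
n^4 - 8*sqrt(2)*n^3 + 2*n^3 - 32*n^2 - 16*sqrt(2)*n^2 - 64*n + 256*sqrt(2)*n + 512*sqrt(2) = (n + 2)*(n - 8*sqrt(2))*(n - 4*sqrt(2))*(n + 4*sqrt(2))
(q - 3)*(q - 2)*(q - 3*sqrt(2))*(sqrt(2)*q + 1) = sqrt(2)*q^4 - 5*sqrt(2)*q^3 - 5*q^3 + 3*sqrt(2)*q^2 + 25*q^2 - 30*q + 15*sqrt(2)*q - 18*sqrt(2)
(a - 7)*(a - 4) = a^2 - 11*a + 28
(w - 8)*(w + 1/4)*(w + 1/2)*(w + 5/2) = w^4 - 19*w^3/4 - 24*w^2 - 251*w/16 - 5/2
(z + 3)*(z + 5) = z^2 + 8*z + 15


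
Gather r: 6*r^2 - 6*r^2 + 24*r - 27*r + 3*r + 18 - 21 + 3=0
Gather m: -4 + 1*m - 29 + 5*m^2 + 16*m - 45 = 5*m^2 + 17*m - 78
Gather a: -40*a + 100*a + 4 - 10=60*a - 6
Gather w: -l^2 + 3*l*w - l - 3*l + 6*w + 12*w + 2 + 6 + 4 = -l^2 - 4*l + w*(3*l + 18) + 12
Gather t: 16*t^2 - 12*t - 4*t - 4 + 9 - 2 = 16*t^2 - 16*t + 3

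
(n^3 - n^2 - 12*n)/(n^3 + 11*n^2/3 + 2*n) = 3*(n - 4)/(3*n + 2)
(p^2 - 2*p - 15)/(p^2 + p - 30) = (p + 3)/(p + 6)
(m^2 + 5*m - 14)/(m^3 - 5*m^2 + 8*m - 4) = (m + 7)/(m^2 - 3*m + 2)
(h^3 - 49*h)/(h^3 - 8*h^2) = (h^2 - 49)/(h*(h - 8))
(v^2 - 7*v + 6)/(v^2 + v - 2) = (v - 6)/(v + 2)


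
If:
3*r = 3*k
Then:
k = r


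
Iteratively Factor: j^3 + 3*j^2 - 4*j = (j + 4)*(j^2 - j) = j*(j + 4)*(j - 1)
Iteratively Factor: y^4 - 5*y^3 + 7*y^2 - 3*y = (y - 1)*(y^3 - 4*y^2 + 3*y) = (y - 1)^2*(y^2 - 3*y) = (y - 3)*(y - 1)^2*(y)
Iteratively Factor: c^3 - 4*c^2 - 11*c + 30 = (c - 5)*(c^2 + c - 6) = (c - 5)*(c - 2)*(c + 3)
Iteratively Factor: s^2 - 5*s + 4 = (s - 1)*(s - 4)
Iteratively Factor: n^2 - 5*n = (n - 5)*(n)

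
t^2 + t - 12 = (t - 3)*(t + 4)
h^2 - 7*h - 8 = (h - 8)*(h + 1)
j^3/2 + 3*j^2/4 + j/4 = j*(j/2 + 1/2)*(j + 1/2)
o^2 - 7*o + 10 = (o - 5)*(o - 2)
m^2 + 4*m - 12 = (m - 2)*(m + 6)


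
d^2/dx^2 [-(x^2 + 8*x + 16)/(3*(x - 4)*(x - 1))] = 2*(-13*x^3 - 36*x^2 + 336*x - 512)/(3*(x^6 - 15*x^5 + 87*x^4 - 245*x^3 + 348*x^2 - 240*x + 64))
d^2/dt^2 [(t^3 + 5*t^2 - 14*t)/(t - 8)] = 2*(t^3 - 24*t^2 + 192*t + 208)/(t^3 - 24*t^2 + 192*t - 512)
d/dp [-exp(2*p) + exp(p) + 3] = (1 - 2*exp(p))*exp(p)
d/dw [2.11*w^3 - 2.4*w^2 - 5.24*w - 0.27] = 6.33*w^2 - 4.8*w - 5.24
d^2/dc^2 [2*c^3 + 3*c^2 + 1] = 12*c + 6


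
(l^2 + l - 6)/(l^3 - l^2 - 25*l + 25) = (l^2 + l - 6)/(l^3 - l^2 - 25*l + 25)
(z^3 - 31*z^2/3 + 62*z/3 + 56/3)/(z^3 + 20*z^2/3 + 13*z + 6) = (z^2 - 11*z + 28)/(z^2 + 6*z + 9)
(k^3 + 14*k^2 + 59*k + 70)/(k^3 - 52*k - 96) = (k^2 + 12*k + 35)/(k^2 - 2*k - 48)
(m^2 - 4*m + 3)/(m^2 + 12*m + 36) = (m^2 - 4*m + 3)/(m^2 + 12*m + 36)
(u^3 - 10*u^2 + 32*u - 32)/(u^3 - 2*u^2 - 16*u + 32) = (u - 4)/(u + 4)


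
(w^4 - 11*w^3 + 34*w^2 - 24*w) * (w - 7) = w^5 - 18*w^4 + 111*w^3 - 262*w^2 + 168*w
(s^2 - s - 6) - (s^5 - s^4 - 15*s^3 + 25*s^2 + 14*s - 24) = -s^5 + s^4 + 15*s^3 - 24*s^2 - 15*s + 18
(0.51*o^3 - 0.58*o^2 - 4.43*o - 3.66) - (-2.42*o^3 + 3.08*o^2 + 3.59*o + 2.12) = 2.93*o^3 - 3.66*o^2 - 8.02*o - 5.78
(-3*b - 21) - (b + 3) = -4*b - 24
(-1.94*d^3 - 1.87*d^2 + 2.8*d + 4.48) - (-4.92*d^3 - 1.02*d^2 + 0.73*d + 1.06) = 2.98*d^3 - 0.85*d^2 + 2.07*d + 3.42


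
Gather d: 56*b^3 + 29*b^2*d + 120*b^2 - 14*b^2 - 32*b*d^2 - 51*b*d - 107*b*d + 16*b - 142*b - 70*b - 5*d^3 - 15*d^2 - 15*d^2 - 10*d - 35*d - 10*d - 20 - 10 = 56*b^3 + 106*b^2 - 196*b - 5*d^3 + d^2*(-32*b - 30) + d*(29*b^2 - 158*b - 55) - 30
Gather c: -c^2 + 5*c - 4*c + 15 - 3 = -c^2 + c + 12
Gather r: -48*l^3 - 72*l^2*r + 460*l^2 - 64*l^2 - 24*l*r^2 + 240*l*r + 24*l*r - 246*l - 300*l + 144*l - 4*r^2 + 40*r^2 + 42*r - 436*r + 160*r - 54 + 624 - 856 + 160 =-48*l^3 + 396*l^2 - 402*l + r^2*(36 - 24*l) + r*(-72*l^2 + 264*l - 234) - 126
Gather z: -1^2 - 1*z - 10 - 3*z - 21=-4*z - 32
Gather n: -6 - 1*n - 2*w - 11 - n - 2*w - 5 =-2*n - 4*w - 22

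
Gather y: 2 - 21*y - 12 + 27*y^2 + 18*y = 27*y^2 - 3*y - 10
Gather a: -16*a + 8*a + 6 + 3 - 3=6 - 8*a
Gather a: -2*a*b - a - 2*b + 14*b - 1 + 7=a*(-2*b - 1) + 12*b + 6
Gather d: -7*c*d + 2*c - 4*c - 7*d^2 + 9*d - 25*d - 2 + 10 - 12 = -2*c - 7*d^2 + d*(-7*c - 16) - 4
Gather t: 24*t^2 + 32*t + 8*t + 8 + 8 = 24*t^2 + 40*t + 16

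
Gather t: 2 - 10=-8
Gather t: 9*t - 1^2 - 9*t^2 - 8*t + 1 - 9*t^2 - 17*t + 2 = -18*t^2 - 16*t + 2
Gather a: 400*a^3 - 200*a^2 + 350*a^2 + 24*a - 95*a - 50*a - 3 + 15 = 400*a^3 + 150*a^2 - 121*a + 12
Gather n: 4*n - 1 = 4*n - 1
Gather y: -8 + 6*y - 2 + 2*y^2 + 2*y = 2*y^2 + 8*y - 10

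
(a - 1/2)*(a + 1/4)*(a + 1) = a^3 + 3*a^2/4 - 3*a/8 - 1/8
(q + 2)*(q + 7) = q^2 + 9*q + 14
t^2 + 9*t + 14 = (t + 2)*(t + 7)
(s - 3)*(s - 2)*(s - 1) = s^3 - 6*s^2 + 11*s - 6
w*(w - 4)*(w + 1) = w^3 - 3*w^2 - 4*w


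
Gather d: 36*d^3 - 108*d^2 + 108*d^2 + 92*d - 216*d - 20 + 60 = 36*d^3 - 124*d + 40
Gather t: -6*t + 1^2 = 1 - 6*t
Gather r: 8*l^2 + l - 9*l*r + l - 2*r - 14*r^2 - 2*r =8*l^2 + 2*l - 14*r^2 + r*(-9*l - 4)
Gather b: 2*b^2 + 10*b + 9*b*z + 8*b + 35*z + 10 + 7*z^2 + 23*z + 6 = 2*b^2 + b*(9*z + 18) + 7*z^2 + 58*z + 16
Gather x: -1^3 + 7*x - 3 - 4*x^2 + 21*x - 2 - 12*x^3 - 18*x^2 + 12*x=-12*x^3 - 22*x^2 + 40*x - 6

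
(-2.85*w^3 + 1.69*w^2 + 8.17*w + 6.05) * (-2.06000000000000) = 5.871*w^3 - 3.4814*w^2 - 16.8302*w - 12.463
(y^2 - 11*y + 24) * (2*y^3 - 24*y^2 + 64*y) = 2*y^5 - 46*y^4 + 376*y^3 - 1280*y^2 + 1536*y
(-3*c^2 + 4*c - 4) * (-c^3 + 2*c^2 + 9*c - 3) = 3*c^5 - 10*c^4 - 15*c^3 + 37*c^2 - 48*c + 12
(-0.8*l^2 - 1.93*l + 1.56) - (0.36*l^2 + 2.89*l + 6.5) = -1.16*l^2 - 4.82*l - 4.94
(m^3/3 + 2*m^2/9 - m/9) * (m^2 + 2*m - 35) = m^5/3 + 8*m^4/9 - 34*m^3/3 - 8*m^2 + 35*m/9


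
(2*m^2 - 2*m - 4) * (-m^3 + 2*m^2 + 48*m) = -2*m^5 + 6*m^4 + 96*m^3 - 104*m^2 - 192*m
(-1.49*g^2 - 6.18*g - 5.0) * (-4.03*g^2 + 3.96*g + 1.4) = 6.0047*g^4 + 19.005*g^3 - 6.4088*g^2 - 28.452*g - 7.0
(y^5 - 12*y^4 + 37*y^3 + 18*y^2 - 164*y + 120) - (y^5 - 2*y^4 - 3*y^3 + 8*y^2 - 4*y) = -10*y^4 + 40*y^3 + 10*y^2 - 160*y + 120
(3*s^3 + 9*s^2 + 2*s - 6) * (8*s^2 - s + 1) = 24*s^5 + 69*s^4 + 10*s^3 - 41*s^2 + 8*s - 6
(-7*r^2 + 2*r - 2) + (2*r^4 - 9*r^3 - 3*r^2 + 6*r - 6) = 2*r^4 - 9*r^3 - 10*r^2 + 8*r - 8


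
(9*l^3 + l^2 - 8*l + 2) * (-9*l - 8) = -81*l^4 - 81*l^3 + 64*l^2 + 46*l - 16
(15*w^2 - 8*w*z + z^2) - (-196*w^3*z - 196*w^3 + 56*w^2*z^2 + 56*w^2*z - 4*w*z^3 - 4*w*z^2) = 196*w^3*z + 196*w^3 - 56*w^2*z^2 - 56*w^2*z + 15*w^2 + 4*w*z^3 + 4*w*z^2 - 8*w*z + z^2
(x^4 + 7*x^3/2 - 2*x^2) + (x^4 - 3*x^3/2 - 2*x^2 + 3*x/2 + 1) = 2*x^4 + 2*x^3 - 4*x^2 + 3*x/2 + 1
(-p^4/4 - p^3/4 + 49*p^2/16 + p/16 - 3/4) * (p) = -p^5/4 - p^4/4 + 49*p^3/16 + p^2/16 - 3*p/4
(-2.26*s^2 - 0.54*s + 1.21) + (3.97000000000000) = -2.26*s^2 - 0.54*s + 5.18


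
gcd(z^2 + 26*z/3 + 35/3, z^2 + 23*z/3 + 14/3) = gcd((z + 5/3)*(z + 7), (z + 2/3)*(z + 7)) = z + 7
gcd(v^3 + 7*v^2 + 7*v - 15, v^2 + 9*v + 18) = v + 3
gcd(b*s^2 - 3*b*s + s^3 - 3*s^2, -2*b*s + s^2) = s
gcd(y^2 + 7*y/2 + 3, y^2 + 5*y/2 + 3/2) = y + 3/2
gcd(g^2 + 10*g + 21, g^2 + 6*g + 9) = g + 3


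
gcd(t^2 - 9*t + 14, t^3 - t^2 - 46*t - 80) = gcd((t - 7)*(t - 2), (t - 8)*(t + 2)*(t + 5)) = 1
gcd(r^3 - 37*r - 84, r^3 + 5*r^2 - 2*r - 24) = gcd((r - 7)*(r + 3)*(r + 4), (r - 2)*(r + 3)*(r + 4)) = r^2 + 7*r + 12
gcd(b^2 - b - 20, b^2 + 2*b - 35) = b - 5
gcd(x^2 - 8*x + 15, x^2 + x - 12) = x - 3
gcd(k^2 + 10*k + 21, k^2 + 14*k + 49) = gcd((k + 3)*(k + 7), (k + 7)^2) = k + 7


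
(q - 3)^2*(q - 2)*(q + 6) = q^4 - 2*q^3 - 27*q^2 + 108*q - 108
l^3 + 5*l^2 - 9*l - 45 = (l - 3)*(l + 3)*(l + 5)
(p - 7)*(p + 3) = p^2 - 4*p - 21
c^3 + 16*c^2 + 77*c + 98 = (c + 2)*(c + 7)^2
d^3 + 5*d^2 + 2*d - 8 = (d - 1)*(d + 2)*(d + 4)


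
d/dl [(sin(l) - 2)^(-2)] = -2*cos(l)/(sin(l) - 2)^3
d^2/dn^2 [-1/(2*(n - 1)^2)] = -3/(n - 1)^4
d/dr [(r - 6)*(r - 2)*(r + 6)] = 3*r^2 - 4*r - 36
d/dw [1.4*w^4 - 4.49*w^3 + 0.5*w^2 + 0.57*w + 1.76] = 5.6*w^3 - 13.47*w^2 + 1.0*w + 0.57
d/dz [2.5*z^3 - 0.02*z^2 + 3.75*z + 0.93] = 7.5*z^2 - 0.04*z + 3.75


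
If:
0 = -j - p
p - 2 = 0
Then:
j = -2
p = 2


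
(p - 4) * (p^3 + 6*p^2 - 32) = p^4 + 2*p^3 - 24*p^2 - 32*p + 128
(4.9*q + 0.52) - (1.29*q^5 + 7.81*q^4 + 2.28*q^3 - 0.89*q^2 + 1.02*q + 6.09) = -1.29*q^5 - 7.81*q^4 - 2.28*q^3 + 0.89*q^2 + 3.88*q - 5.57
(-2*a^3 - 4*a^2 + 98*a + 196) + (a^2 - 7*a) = -2*a^3 - 3*a^2 + 91*a + 196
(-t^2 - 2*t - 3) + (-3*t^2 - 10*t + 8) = -4*t^2 - 12*t + 5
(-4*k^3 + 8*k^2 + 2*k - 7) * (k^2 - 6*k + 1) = -4*k^5 + 32*k^4 - 50*k^3 - 11*k^2 + 44*k - 7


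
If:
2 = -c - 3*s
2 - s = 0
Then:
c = -8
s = 2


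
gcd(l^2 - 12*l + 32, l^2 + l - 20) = l - 4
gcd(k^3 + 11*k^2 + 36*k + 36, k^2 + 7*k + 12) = k + 3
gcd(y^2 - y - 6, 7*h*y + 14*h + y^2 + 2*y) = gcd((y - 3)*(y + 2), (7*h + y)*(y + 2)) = y + 2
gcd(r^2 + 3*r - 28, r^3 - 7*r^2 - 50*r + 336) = r + 7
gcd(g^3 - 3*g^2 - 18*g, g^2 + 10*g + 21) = g + 3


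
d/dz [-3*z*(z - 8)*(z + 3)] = -9*z^2 + 30*z + 72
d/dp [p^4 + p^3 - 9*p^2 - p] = 4*p^3 + 3*p^2 - 18*p - 1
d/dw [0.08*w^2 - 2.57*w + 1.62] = 0.16*w - 2.57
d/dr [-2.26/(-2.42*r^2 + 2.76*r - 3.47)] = (6.2376 - 10.9384*r)/(2.42*r^2 - 2.76*r + 3.47)^2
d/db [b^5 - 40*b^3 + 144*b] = 5*b^4 - 120*b^2 + 144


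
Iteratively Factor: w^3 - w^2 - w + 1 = (w - 1)*(w^2 - 1) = (w - 1)^2*(w + 1)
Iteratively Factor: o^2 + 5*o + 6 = (o + 3)*(o + 2)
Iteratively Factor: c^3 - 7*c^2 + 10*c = (c - 5)*(c^2 - 2*c) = c*(c - 5)*(c - 2)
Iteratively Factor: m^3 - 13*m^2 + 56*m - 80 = (m - 4)*(m^2 - 9*m + 20) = (m - 5)*(m - 4)*(m - 4)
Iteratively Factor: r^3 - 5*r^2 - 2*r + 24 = (r + 2)*(r^2 - 7*r + 12) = (r - 4)*(r + 2)*(r - 3)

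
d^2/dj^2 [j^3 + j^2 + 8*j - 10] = 6*j + 2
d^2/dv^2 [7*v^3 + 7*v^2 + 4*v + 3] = 42*v + 14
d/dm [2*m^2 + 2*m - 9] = 4*m + 2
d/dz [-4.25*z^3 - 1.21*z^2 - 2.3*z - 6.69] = -12.75*z^2 - 2.42*z - 2.3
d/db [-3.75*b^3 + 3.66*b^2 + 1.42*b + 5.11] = -11.25*b^2 + 7.32*b + 1.42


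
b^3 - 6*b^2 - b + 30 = (b - 5)*(b - 3)*(b + 2)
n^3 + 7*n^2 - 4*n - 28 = (n - 2)*(n + 2)*(n + 7)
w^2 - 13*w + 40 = (w - 8)*(w - 5)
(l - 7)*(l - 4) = l^2 - 11*l + 28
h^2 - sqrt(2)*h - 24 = (h - 4*sqrt(2))*(h + 3*sqrt(2))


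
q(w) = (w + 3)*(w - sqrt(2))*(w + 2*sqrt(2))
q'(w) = (w + 3)*(w - sqrt(2)) + (w + 3)*(w + 2*sqrt(2)) + (w - sqrt(2))*(w + 2*sqrt(2))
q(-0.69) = -10.39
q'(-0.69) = -4.42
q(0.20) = -11.77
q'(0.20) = 2.13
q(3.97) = 121.11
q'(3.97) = 82.57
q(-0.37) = -11.54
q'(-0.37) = -2.61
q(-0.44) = -11.34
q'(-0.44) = -3.06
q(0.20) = -11.77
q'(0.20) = 2.13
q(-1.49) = -5.87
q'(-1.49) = -6.25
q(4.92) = 215.14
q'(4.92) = 116.30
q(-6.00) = -70.54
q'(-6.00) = 55.27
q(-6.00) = -70.54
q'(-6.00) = 55.27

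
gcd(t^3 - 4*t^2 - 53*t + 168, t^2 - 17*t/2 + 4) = t - 8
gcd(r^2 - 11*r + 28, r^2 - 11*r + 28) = r^2 - 11*r + 28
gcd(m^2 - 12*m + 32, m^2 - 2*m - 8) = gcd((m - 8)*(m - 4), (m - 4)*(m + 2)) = m - 4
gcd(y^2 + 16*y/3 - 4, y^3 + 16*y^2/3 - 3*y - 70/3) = 1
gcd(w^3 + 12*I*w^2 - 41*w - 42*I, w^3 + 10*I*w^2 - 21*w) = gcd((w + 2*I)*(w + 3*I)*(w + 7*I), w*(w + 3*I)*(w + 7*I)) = w^2 + 10*I*w - 21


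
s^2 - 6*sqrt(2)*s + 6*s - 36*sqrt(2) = (s + 6)*(s - 6*sqrt(2))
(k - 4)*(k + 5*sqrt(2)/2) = k^2 - 4*k + 5*sqrt(2)*k/2 - 10*sqrt(2)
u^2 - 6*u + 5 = (u - 5)*(u - 1)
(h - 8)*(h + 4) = h^2 - 4*h - 32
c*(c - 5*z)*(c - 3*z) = c^3 - 8*c^2*z + 15*c*z^2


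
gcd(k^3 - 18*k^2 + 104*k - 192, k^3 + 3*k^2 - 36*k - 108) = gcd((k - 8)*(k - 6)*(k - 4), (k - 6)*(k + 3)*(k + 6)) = k - 6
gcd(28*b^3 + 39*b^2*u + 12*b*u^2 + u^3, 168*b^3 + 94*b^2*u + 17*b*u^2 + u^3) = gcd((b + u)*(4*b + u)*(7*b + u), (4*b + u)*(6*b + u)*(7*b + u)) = 28*b^2 + 11*b*u + u^2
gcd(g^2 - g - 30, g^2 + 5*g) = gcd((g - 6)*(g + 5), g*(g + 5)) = g + 5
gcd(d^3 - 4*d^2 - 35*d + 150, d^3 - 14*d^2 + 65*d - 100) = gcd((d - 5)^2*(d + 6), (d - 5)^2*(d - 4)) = d^2 - 10*d + 25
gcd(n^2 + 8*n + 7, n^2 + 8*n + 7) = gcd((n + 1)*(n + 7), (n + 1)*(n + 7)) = n^2 + 8*n + 7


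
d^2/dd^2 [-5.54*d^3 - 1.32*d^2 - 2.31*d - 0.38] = -33.24*d - 2.64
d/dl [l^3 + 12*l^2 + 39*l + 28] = 3*l^2 + 24*l + 39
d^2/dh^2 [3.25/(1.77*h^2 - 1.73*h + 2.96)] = (-20.36385*h^2 + 19.90365*h + 3.25*(3.54*h - 1.73)*(7.08*h - 3.46) - 34.0548)/(1.77*h^2 - 1.73*h + 2.96)^3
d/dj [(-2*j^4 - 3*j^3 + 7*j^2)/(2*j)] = -3*j^2 - 3*j + 7/2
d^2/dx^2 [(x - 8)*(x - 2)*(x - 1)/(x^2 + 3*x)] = 8*(17*x^3 - 12*x^2 - 36*x - 36)/(x^3*(x^3 + 9*x^2 + 27*x + 27))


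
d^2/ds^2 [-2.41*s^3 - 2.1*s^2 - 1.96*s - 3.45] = -14.46*s - 4.2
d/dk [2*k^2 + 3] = 4*k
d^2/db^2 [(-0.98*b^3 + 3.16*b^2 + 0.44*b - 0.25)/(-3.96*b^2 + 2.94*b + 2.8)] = (-1.4210854715202e-14*b^5 + 1.13686837721616e-13*b^4 - 48.70584*b^3 - 138.30192*b^2 - 0.636720000000018*b - 32.43884)/(62.099136*b^6 - 138.311712*b^5 - 29.039472*b^4 + 170.180136*b^3 + 20.53296*b^2 - 69.1488*b - 21.952)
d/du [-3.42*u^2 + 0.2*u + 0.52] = 0.2 - 6.84*u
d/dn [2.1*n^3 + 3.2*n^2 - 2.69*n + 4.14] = 6.3*n^2 + 6.4*n - 2.69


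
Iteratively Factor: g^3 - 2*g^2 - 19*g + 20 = (g - 1)*(g^2 - g - 20) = (g - 1)*(g + 4)*(g - 5)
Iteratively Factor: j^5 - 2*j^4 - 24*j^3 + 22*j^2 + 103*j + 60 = (j - 5)*(j^4 + 3*j^3 - 9*j^2 - 23*j - 12) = (j - 5)*(j - 3)*(j^3 + 6*j^2 + 9*j + 4) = (j - 5)*(j - 3)*(j + 4)*(j^2 + 2*j + 1) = (j - 5)*(j - 3)*(j + 1)*(j + 4)*(j + 1)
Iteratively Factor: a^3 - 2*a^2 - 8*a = (a)*(a^2 - 2*a - 8) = a*(a - 4)*(a + 2)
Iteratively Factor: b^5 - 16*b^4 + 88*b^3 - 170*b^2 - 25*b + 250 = (b - 5)*(b^4 - 11*b^3 + 33*b^2 - 5*b - 50) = (b - 5)^2*(b^3 - 6*b^2 + 3*b + 10) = (b - 5)^3*(b^2 - b - 2) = (b - 5)^3*(b - 2)*(b + 1)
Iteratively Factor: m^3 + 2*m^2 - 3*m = (m + 3)*(m^2 - m) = (m - 1)*(m + 3)*(m)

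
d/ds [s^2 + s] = 2*s + 1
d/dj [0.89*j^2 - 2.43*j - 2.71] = 1.78*j - 2.43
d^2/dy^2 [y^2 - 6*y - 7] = 2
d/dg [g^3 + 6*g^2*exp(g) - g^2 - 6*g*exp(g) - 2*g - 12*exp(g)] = 6*g^2*exp(g) + 3*g^2 + 6*g*exp(g) - 2*g - 18*exp(g) - 2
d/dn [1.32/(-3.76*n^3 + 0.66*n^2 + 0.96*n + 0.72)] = (14.8896*n^2 - 1.7424*n - 1.2672)/(-3.76*n^3 + 0.66*n^2 + 0.96*n + 0.72)^2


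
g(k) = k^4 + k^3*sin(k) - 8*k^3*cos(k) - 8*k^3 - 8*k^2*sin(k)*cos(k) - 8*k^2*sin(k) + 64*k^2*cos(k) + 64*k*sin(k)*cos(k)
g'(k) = 8*k^3*sin(k) + k^3*cos(k) + 4*k^3 + 8*k^2*sin(k)^2 - 61*k^2*sin(k) - 8*k^2*cos(k)^2 - 32*k^2*cos(k) - 24*k^2 - 64*k*sin(k)^2 - 16*k*sin(k)*cos(k) - 16*k*sin(k) + 64*k*cos(k)^2 + 128*k*cos(k) + 64*sin(k)*cos(k)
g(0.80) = 41.72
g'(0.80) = 34.11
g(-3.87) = -309.10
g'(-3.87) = -800.70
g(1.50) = -22.75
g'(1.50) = -240.08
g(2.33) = -316.33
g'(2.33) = -386.85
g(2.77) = -464.06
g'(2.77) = -266.15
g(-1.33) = 92.45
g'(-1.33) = 64.11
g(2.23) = -277.10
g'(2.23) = -396.43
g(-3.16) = -536.07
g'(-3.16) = 90.60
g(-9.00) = 2463.87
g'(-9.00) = 2865.77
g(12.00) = 2888.33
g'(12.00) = -384.37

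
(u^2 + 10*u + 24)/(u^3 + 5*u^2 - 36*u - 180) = (u + 4)/(u^2 - u - 30)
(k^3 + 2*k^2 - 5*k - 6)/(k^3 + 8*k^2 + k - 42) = (k + 1)/(k + 7)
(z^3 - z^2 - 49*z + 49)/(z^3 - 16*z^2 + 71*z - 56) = (z + 7)/(z - 8)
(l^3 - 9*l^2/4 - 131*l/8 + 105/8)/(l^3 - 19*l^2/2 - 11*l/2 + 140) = (l - 3/4)/(l - 8)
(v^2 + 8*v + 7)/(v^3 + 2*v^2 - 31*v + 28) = (v + 1)/(v^2 - 5*v + 4)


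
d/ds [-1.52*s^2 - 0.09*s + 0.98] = -3.04*s - 0.09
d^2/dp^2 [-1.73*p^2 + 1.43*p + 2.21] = -3.46000000000000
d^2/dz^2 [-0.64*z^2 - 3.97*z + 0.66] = -1.28000000000000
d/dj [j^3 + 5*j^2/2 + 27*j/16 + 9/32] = 3*j^2 + 5*j + 27/16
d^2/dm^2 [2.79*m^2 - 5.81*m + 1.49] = 5.58000000000000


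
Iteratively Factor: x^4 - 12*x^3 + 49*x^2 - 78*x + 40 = (x - 1)*(x^3 - 11*x^2 + 38*x - 40) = (x - 4)*(x - 1)*(x^2 - 7*x + 10) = (x - 5)*(x - 4)*(x - 1)*(x - 2)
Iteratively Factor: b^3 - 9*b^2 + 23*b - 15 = (b - 5)*(b^2 - 4*b + 3) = (b - 5)*(b - 1)*(b - 3)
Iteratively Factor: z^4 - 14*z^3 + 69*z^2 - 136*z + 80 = (z - 4)*(z^3 - 10*z^2 + 29*z - 20) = (z - 4)*(z - 1)*(z^2 - 9*z + 20) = (z - 5)*(z - 4)*(z - 1)*(z - 4)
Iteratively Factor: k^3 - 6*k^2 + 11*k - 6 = (k - 1)*(k^2 - 5*k + 6) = (k - 2)*(k - 1)*(k - 3)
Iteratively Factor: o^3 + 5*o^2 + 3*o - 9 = (o + 3)*(o^2 + 2*o - 3) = (o - 1)*(o + 3)*(o + 3)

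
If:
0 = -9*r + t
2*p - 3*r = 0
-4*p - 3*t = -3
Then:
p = 3/22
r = 1/11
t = 9/11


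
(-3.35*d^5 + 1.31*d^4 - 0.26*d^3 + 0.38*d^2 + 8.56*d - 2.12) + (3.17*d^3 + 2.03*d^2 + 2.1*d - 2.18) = -3.35*d^5 + 1.31*d^4 + 2.91*d^3 + 2.41*d^2 + 10.66*d - 4.3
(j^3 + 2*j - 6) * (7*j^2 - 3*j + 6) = 7*j^5 - 3*j^4 + 20*j^3 - 48*j^2 + 30*j - 36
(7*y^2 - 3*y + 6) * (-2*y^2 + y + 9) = -14*y^4 + 13*y^3 + 48*y^2 - 21*y + 54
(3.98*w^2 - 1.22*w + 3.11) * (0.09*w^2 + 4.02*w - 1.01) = 0.3582*w^4 + 15.8898*w^3 - 8.6443*w^2 + 13.7344*w - 3.1411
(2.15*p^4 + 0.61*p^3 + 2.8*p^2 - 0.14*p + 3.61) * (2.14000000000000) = 4.601*p^4 + 1.3054*p^3 + 5.992*p^2 - 0.2996*p + 7.7254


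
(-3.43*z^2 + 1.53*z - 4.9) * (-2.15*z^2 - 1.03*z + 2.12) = 7.3745*z^4 + 0.2434*z^3 + 1.6875*z^2 + 8.2906*z - 10.388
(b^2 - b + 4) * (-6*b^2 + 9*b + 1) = -6*b^4 + 15*b^3 - 32*b^2 + 35*b + 4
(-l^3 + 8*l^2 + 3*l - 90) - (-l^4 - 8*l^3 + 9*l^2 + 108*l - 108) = l^4 + 7*l^3 - l^2 - 105*l + 18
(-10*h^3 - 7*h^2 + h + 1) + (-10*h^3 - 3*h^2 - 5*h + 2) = -20*h^3 - 10*h^2 - 4*h + 3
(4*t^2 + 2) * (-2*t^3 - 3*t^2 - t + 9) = -8*t^5 - 12*t^4 - 8*t^3 + 30*t^2 - 2*t + 18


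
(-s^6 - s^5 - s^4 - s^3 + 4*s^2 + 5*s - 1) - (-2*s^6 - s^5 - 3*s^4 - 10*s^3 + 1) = s^6 + 2*s^4 + 9*s^3 + 4*s^2 + 5*s - 2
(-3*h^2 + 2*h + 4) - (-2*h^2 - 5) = -h^2 + 2*h + 9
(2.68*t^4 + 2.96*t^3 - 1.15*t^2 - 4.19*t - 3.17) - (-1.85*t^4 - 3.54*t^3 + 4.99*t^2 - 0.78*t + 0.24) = 4.53*t^4 + 6.5*t^3 - 6.14*t^2 - 3.41*t - 3.41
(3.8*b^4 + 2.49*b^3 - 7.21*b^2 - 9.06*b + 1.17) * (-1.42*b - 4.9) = -5.396*b^5 - 22.1558*b^4 - 1.9628*b^3 + 48.1942*b^2 + 42.7326*b - 5.733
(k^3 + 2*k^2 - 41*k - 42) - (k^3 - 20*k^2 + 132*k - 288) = 22*k^2 - 173*k + 246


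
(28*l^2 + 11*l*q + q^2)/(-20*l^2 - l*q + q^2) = (7*l + q)/(-5*l + q)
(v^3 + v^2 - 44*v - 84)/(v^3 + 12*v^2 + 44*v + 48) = (v - 7)/(v + 4)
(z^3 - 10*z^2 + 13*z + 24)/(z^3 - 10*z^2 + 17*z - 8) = (z^2 - 2*z - 3)/(z^2 - 2*z + 1)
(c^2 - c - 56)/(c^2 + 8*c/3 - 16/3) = 3*(c^2 - c - 56)/(3*c^2 + 8*c - 16)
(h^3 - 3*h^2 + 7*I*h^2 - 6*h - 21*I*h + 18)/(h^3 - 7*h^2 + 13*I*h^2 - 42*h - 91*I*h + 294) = (h^2 + h*(-3 + I) - 3*I)/(h^2 + 7*h*(-1 + I) - 49*I)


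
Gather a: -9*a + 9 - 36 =-9*a - 27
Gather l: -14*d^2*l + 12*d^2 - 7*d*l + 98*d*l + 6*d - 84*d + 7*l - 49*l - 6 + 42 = 12*d^2 - 78*d + l*(-14*d^2 + 91*d - 42) + 36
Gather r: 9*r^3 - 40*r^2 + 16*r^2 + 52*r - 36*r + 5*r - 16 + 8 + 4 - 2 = 9*r^3 - 24*r^2 + 21*r - 6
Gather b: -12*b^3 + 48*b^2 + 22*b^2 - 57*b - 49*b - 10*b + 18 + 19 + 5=-12*b^3 + 70*b^2 - 116*b + 42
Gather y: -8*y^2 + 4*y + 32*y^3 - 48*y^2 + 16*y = 32*y^3 - 56*y^2 + 20*y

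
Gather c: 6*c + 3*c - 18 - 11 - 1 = 9*c - 30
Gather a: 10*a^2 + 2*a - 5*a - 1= 10*a^2 - 3*a - 1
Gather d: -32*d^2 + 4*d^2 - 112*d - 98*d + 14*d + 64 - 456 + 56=-28*d^2 - 196*d - 336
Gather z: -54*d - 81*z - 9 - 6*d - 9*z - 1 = -60*d - 90*z - 10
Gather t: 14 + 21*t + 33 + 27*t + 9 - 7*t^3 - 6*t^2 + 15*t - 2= -7*t^3 - 6*t^2 + 63*t + 54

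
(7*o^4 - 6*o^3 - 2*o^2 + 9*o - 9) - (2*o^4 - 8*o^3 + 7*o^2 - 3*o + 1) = 5*o^4 + 2*o^3 - 9*o^2 + 12*o - 10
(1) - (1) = 0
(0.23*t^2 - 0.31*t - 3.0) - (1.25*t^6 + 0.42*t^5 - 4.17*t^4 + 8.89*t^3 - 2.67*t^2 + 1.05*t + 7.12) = -1.25*t^6 - 0.42*t^5 + 4.17*t^4 - 8.89*t^3 + 2.9*t^2 - 1.36*t - 10.12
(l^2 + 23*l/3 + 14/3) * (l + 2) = l^3 + 29*l^2/3 + 20*l + 28/3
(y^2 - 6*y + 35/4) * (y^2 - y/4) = y^4 - 25*y^3/4 + 41*y^2/4 - 35*y/16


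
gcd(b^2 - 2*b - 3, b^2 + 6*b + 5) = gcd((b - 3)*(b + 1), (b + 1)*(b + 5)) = b + 1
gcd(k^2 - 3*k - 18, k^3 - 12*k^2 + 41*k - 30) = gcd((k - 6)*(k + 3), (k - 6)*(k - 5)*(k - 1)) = k - 6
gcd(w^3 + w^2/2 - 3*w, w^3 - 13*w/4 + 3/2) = w^2 + w/2 - 3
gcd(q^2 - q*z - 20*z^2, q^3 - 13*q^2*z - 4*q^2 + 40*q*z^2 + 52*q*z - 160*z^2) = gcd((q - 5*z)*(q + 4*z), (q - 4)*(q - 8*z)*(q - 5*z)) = -q + 5*z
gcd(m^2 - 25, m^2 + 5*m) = m + 5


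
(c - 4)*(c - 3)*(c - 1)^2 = c^4 - 9*c^3 + 27*c^2 - 31*c + 12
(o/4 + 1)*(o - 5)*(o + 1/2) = o^3/4 - o^2/8 - 41*o/8 - 5/2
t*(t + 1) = t^2 + t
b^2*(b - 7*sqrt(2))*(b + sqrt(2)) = b^4 - 6*sqrt(2)*b^3 - 14*b^2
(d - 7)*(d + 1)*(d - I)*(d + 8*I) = d^4 - 6*d^3 + 7*I*d^3 + d^2 - 42*I*d^2 - 48*d - 49*I*d - 56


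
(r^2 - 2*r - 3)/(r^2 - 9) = (r + 1)/(r + 3)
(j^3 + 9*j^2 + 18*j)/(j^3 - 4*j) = (j^2 + 9*j + 18)/(j^2 - 4)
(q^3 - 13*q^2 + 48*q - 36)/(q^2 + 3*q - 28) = (q^3 - 13*q^2 + 48*q - 36)/(q^2 + 3*q - 28)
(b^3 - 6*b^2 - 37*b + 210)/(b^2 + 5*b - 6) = (b^2 - 12*b + 35)/(b - 1)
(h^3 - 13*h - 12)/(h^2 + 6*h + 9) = (h^2 - 3*h - 4)/(h + 3)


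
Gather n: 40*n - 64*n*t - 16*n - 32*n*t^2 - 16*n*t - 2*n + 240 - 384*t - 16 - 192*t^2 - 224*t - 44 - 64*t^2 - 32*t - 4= n*(-32*t^2 - 80*t + 22) - 256*t^2 - 640*t + 176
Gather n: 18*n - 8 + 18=18*n + 10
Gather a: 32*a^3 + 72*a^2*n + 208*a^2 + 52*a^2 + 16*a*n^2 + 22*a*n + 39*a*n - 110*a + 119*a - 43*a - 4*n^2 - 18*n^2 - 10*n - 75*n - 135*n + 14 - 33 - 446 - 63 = 32*a^3 + a^2*(72*n + 260) + a*(16*n^2 + 61*n - 34) - 22*n^2 - 220*n - 528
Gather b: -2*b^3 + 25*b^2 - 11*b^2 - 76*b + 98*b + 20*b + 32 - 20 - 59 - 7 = -2*b^3 + 14*b^2 + 42*b - 54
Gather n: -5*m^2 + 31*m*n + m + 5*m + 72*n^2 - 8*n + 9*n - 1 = -5*m^2 + 6*m + 72*n^2 + n*(31*m + 1) - 1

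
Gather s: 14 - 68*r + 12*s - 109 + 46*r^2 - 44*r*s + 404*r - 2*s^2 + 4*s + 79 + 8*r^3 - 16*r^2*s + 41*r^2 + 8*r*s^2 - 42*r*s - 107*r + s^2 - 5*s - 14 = 8*r^3 + 87*r^2 + 229*r + s^2*(8*r - 1) + s*(-16*r^2 - 86*r + 11) - 30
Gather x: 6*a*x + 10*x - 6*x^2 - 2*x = -6*x^2 + x*(6*a + 8)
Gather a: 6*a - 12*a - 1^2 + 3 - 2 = -6*a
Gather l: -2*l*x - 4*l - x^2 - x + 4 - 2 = l*(-2*x - 4) - x^2 - x + 2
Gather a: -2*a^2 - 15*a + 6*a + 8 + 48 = -2*a^2 - 9*a + 56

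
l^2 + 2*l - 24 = (l - 4)*(l + 6)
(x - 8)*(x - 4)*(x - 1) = x^3 - 13*x^2 + 44*x - 32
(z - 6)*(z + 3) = z^2 - 3*z - 18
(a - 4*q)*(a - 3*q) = a^2 - 7*a*q + 12*q^2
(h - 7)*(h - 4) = h^2 - 11*h + 28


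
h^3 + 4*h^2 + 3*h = h*(h + 1)*(h + 3)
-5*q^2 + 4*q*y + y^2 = (-q + y)*(5*q + y)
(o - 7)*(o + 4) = o^2 - 3*o - 28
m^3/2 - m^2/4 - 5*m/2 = m*(m/2 + 1)*(m - 5/2)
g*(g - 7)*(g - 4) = g^3 - 11*g^2 + 28*g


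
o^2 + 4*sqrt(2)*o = o*(o + 4*sqrt(2))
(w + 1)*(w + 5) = w^2 + 6*w + 5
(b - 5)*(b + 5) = b^2 - 25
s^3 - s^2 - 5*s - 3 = (s - 3)*(s + 1)^2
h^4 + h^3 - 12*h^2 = h^2*(h - 3)*(h + 4)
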